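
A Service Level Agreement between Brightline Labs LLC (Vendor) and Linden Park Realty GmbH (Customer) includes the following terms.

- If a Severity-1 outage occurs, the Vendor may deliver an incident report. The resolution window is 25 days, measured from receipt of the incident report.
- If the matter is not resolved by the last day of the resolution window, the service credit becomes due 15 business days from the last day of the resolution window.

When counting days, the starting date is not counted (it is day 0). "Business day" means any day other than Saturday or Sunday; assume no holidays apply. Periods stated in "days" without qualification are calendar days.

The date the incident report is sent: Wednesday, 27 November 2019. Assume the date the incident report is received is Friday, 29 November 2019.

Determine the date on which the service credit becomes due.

14 January 2020

The last day of the resolution window: 29 November 2019 + 25 days = 24 December 2019.
From Tuesday, 24 December 2019, 15 business days (Dec 25, Dec 26, Dec 27, Dec 30, …, Jan 10, Jan 13, Jan 14, skipping weekends) brings us to Tuesday, 14 January 2020, which is the date on which the service credit becomes due.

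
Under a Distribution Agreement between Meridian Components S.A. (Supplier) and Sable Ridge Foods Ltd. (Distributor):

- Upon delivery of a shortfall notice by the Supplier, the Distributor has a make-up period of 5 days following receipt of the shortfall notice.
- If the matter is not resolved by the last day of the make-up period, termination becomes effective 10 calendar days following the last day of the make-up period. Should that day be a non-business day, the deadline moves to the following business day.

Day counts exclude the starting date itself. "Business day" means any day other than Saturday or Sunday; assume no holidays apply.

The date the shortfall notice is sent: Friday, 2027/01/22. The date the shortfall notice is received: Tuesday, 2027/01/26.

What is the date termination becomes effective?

Adding 5 calendar days to 2027/01/26 gives 2027/01/31, which is the last day of the make-up period.
The date termination becomes effective: 10 calendar days after 2027/01/31 is 2027/02/10. 2027/02/10 is a Wednesday, so no roll-forward applies.

2027/02/10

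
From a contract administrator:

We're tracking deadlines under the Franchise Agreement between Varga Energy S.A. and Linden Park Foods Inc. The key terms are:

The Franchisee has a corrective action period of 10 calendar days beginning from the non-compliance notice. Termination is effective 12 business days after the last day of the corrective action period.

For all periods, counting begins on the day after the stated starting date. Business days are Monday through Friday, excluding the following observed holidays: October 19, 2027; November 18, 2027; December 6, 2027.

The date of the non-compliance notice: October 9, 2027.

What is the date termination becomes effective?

November 4, 2027

The last day of the corrective action period: October 9, 2027 + 10 days = October 19, 2027.
The date termination becomes effective: 12 business days after Tuesday, October 19, 2027, skipping weekends — Oct 20, Oct 21, Oct 22, Oct 25, …, Nov 2, Nov 3, Nov 4 — lands on Thursday, November 4, 2027.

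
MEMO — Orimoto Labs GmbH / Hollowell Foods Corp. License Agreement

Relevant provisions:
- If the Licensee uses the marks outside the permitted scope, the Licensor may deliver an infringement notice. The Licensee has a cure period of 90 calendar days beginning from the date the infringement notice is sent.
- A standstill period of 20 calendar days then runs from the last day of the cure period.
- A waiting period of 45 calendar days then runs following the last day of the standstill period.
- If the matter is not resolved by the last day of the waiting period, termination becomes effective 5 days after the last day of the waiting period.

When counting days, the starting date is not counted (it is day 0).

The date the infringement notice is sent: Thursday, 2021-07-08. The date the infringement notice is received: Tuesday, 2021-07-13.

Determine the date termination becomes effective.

The last day of the cure period: 2021-07-08 + 90 days = 2021-10-06.
The last day of the standstill period: 2021-10-06 + 20 days = 2021-10-26.
The last day of the waiting period: 45 calendar days after 2021-10-26 is 2021-12-10.
The date termination becomes effective: 5 calendar days after 2021-12-10 is 2021-12-15.

2021-12-15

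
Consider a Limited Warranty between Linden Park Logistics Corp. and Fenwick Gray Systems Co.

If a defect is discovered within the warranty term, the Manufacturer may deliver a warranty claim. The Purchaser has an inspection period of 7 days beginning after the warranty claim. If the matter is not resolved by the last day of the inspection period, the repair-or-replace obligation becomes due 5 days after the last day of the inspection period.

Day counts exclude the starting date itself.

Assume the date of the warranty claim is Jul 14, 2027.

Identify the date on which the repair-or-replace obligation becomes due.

Adding 7 calendar days to Jul 14, 2027 gives Jul 21, 2027, which is the last day of the inspection period.
The date on which the repair-or-replace obligation becomes due: Jul 21, 2027 + 5 days = Jul 26, 2027.

Jul 26, 2027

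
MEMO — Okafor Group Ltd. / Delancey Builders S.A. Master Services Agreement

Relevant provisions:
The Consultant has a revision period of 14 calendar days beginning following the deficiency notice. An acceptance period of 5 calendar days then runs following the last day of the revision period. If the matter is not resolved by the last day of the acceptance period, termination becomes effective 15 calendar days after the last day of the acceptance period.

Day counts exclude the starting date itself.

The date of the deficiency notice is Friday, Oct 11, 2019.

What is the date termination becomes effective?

The last day of the revision period: Oct 11, 2019 + 14 days = Oct 25, 2019.
The last day of the acceptance period: Oct 25, 2019 + 5 days = Oct 30, 2019.
Adding 15 calendar days to Oct 30, 2019 gives Nov 14, 2019, which is the date termination becomes effective.

Nov 14, 2019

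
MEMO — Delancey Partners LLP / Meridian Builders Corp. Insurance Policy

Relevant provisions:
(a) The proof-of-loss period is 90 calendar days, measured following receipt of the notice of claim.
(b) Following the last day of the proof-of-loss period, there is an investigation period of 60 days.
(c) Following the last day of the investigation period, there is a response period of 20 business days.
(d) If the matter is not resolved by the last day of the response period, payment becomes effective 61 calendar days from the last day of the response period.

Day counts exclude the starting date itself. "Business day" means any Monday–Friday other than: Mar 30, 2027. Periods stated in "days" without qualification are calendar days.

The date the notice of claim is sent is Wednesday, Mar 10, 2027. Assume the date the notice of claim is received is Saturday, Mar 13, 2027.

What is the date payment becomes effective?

The last day of the proof-of-loss period: Mar 13, 2027 + 90 days = Jun 11, 2027.
The last day of the investigation period: 60 calendar days after Jun 11, 2027 is Aug 10, 2027.
The last day of the response period: counting 20 business days from Tuesday, Aug 10, 2027 (Aug 11, Aug 12, Aug 13, Aug 16, …, Sep 3, Sep 6, Sep 7, skipping weekends) reaches Tuesday, Sep 7, 2027.
The date payment becomes effective: 61 calendar days after Sep 7, 2027 is Nov 7, 2027.

Nov 7, 2027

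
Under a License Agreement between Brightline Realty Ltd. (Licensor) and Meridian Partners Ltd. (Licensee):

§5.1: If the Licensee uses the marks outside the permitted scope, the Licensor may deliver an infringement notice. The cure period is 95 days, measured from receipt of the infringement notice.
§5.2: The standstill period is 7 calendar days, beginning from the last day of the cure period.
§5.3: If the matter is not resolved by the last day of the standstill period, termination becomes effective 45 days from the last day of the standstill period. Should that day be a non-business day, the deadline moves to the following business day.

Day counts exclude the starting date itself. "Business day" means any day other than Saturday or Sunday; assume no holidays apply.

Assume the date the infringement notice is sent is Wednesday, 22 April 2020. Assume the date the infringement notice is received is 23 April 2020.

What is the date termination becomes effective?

17 September 2020

Adding 95 calendar days to 23 April 2020 gives 27 July 2020, which is the last day of the cure period.
Adding 7 calendar days to 27 July 2020 gives 3 August 2020, which is the last day of the standstill period.
The date termination becomes effective: 3 August 2020 + 45 days = 17 September 2020. 17 September 2020 is a Thursday, so no roll-forward applies.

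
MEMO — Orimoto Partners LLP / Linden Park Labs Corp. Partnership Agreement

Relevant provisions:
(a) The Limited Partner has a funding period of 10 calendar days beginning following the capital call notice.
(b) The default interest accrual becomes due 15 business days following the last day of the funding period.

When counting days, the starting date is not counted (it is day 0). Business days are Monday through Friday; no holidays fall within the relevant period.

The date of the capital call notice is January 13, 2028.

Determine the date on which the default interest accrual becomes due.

February 11, 2028

Adding 10 calendar days to January 13, 2028 gives January 23, 2028, which is the last day of the funding period.
The date on which the default interest accrual becomes due: counting 15 business days from Sunday, January 23, 2028 (Jan 24, Jan 25, Jan 26, Jan 27, …, Feb 9, Feb 10, Feb 11, skipping weekends) reaches Friday, February 11, 2028.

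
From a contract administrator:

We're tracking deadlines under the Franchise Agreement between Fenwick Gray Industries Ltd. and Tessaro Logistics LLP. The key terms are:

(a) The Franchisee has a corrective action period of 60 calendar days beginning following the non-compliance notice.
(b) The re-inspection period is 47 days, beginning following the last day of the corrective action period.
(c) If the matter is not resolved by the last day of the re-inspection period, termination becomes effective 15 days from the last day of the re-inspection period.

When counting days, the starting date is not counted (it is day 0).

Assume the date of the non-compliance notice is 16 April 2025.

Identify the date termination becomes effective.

16 August 2025

The last day of the corrective action period: 16 April 2025 + 60 days = 15 June 2025.
The last day of the re-inspection period: 47 calendar days after 15 June 2025 is 1 August 2025.
The date termination becomes effective: 1 August 2025 + 15 days = 16 August 2025.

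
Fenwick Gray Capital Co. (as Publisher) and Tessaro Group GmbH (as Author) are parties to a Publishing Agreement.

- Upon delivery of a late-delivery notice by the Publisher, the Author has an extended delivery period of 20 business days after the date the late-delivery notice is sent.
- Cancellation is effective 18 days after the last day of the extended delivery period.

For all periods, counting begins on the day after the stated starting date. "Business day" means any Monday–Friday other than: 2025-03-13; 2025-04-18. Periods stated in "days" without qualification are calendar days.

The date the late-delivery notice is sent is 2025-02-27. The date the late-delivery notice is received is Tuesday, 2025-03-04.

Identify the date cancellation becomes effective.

2025-04-15

The last day of the extended delivery period: 20 business days after Thursday, 2025-02-27, skipping weekends and the listed holiday on Mar 13 — Feb 28, Mar 3, Mar 4, Mar 5, …, Mar 26, Mar 27, Mar 28 — lands on Friday, 2025-03-28.
Adding 18 calendar days to 2025-03-28 gives 2025-04-15, which is the date cancellation becomes effective.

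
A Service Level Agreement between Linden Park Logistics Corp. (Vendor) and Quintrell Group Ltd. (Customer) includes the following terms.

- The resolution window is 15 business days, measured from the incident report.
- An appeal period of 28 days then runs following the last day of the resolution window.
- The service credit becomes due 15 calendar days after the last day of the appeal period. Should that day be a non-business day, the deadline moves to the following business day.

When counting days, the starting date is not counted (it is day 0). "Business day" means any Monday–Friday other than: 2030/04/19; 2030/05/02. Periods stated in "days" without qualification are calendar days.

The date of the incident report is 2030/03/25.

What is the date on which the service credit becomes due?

2030/05/28

The last day of the resolution window: counting 15 business days from Monday, 2030/03/25 (Mar 26, Mar 27, Mar 28, Mar 29, …, Apr 11, Apr 12, Apr 15, skipping weekends) reaches Monday, 2030/04/15.
Adding 28 calendar days to 2030/04/15 gives 2030/05/13, which is the last day of the appeal period.
Adding 15 calendar days to 2030/05/13 gives 2030/05/28, which is the date on which the service credit becomes due. 2030/05/28 is a Tuesday and is not a listed holiday, so no roll-forward applies.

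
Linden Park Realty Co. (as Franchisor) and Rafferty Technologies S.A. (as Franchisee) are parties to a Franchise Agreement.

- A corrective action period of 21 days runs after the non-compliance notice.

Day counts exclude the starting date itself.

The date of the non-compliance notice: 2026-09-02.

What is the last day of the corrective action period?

2026-09-23

The last day of the corrective action period: 21 calendar days after 2026-09-02 is 2026-09-23.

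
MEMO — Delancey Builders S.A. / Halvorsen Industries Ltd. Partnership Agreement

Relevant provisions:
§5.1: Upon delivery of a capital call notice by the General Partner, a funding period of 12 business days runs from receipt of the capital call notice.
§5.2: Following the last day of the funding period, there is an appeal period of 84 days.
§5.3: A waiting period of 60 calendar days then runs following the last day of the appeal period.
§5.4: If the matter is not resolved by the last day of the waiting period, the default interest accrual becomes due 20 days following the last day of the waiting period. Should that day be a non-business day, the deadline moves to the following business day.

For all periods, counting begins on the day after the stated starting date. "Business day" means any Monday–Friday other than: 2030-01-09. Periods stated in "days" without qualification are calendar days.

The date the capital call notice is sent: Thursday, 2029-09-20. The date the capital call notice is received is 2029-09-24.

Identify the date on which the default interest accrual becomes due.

2030-03-25

The last day of the funding period: 12 business days after Monday, 2029-09-24, skipping weekends — Sep 25, Sep 26, Sep 27, Sep 28, …, Oct 8, Oct 9, Oct 10 — lands on Wednesday, 2029-10-10.
The last day of the appeal period: 84 calendar days after 2029-10-10 is 2030-01-02.
Adding 60 calendar days to 2030-01-02 gives 2030-03-03, which is the last day of the waiting period.
The date on which the default interest accrual becomes due: 2030-03-03 + 20 days = 2030-03-23. That falls on a Saturday, so it rolls to the next business day, Monday, 2030-03-25.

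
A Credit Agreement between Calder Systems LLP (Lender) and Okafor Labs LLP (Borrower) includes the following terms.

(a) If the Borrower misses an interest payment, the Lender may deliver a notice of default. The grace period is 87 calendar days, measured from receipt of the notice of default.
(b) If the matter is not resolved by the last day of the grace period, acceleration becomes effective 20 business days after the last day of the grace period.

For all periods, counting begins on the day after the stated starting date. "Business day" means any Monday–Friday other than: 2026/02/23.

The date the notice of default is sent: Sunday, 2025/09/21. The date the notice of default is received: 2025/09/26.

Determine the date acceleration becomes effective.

2026/01/19

Adding 87 calendar days to 2025/09/26 gives 2025/12/22, which is the last day of the grace period.
From Monday, 2025/12/22, 20 business days (Dec 23, Dec 24, Dec 25, Dec 26, …, Jan 15, Jan 16, Jan 19, skipping weekends) brings us to Monday, 2026/01/19, which is the date acceleration becomes effective.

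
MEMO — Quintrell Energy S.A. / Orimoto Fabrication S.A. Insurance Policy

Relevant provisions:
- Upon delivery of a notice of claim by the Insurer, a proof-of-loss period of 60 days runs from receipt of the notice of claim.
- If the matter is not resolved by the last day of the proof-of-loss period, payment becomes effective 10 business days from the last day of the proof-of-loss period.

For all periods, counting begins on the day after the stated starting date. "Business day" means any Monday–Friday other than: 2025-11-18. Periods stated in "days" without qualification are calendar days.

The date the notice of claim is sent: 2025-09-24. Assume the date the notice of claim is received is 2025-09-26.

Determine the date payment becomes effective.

2025-12-09

Adding 60 calendar days to 2025-09-26 gives 2025-11-25, which is the last day of the proof-of-loss period.
From Tuesday, 2025-11-25, 10 business days (Nov 26, Nov 27, Nov 28, Dec 1, Dec 2, Dec 3, Dec 4, Dec 5, Dec 8, Dec 9, skipping weekends) brings us to Tuesday, 2025-12-09, which is the date payment becomes effective.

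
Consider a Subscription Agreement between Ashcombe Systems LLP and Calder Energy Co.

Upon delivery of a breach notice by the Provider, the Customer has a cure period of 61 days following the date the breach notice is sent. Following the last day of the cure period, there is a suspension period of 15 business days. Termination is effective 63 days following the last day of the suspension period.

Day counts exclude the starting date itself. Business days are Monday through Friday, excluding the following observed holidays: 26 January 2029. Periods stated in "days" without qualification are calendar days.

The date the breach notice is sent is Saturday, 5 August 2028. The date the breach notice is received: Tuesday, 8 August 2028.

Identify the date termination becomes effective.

The last day of the cure period: 61 calendar days after 5 August 2028 is 5 October 2028.
The last day of the suspension period: 15 business days after Thursday, 5 October 2028, skipping weekends — Oct 6, Oct 9, Oct 10, Oct 11, …, Oct 24, Oct 25, Oct 26 — lands on Thursday, 26 October 2028.
The date termination becomes effective: 63 calendar days after 26 October 2028 is 28 December 2028.

28 December 2028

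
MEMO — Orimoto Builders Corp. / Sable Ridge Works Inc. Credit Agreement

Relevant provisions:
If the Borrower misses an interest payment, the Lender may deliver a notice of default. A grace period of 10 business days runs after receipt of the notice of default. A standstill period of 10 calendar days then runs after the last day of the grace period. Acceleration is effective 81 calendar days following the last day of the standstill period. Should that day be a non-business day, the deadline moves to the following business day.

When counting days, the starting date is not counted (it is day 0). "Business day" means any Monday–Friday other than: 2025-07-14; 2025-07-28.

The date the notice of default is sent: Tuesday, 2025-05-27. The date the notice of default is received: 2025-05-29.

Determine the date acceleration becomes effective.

2025-09-11

The last day of the grace period: 10 business days after Thursday, 2025-05-29, skipping weekends — May 30, Jun 2, Jun 3, Jun 4, Jun 5, Jun 6, Jun 9, Jun 10, Jun 11, Jun 12 — lands on Thursday, 2025-06-12.
The last day of the standstill period: 10 calendar days after 2025-06-12 is 2025-06-22.
Adding 81 calendar days to 2025-06-22 gives 2025-09-11, which is the date acceleration becomes effective. 2025-09-11 is a Thursday and is not a listed holiday, so no roll-forward applies.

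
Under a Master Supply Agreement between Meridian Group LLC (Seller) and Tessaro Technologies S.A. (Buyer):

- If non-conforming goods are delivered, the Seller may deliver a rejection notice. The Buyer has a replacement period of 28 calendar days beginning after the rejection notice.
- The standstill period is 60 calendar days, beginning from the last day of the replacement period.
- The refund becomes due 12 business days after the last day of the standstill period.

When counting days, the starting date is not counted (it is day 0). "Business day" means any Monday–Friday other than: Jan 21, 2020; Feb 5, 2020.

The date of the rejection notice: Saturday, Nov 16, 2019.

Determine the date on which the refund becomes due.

The last day of the replacement period: Nov 16, 2019 + 28 days = Dec 14, 2019.
The last day of the standstill period: Dec 14, 2019 + 60 days = Feb 12, 2020.
From Wednesday, Feb 12, 2020, 12 business days (Feb 13, Feb 14, Feb 17, Feb 18, …, Feb 26, Feb 27, Feb 28, skipping weekends) brings us to Friday, Feb 28, 2020, which is the date on which the refund becomes due.

Feb 28, 2020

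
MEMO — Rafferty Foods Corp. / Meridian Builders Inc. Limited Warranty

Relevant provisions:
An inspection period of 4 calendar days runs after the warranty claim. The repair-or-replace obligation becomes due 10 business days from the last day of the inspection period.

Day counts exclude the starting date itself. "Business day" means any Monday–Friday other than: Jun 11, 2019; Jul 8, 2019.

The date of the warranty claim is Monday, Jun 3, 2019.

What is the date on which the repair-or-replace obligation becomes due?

The last day of the inspection period: 4 calendar days after Jun 3, 2019 is Jun 7, 2019.
The date on which the repair-or-replace obligation becomes due: counting 10 business days from Friday, Jun 7, 2019 (Jun 10, Jun 12, Jun 13, Jun 14, Jun 17, Jun 18, Jun 19, Jun 20, Jun 21, Jun 24, skipping weekends and the listed holiday on Jun 11) reaches Monday, Jun 24, 2019.

Jun 24, 2019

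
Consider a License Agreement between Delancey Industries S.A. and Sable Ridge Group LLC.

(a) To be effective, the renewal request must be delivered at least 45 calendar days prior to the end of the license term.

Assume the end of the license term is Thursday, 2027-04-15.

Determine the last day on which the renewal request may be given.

Counting back 45 calendar days from 2027-04-15 gives 2027-03-01.

2027-03-01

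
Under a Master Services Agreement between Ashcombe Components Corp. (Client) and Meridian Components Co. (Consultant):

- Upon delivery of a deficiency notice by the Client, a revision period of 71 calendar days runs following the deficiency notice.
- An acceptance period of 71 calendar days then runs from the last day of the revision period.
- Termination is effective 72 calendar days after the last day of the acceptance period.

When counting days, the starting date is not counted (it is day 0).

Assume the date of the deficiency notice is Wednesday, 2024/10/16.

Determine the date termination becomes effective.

The last day of the revision period: 71 calendar days after 2024/10/16 is 2024/12/26.
The last day of the acceptance period: 71 calendar days after 2024/12/26 is 2025/03/07.
The date termination becomes effective: 72 calendar days after 2025/03/07 is 2025/05/18.

2025/05/18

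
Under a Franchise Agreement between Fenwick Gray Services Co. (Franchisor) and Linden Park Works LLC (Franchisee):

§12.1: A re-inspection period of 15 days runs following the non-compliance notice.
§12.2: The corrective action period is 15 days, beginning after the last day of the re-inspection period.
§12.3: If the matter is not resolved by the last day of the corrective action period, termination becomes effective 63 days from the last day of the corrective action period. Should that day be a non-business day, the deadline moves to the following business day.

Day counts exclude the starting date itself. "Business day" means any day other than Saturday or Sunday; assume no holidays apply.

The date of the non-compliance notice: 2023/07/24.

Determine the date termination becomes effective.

Adding 15 calendar days to 2023/07/24 gives 2023/08/08, which is the last day of the re-inspection period.
The last day of the corrective action period: 2023/08/08 + 15 days = 2023/08/23.
Adding 63 calendar days to 2023/08/23 gives 2023/10/25, which is the date termination becomes effective. 2023/10/25 is a Wednesday, so no roll-forward applies.

2023/10/25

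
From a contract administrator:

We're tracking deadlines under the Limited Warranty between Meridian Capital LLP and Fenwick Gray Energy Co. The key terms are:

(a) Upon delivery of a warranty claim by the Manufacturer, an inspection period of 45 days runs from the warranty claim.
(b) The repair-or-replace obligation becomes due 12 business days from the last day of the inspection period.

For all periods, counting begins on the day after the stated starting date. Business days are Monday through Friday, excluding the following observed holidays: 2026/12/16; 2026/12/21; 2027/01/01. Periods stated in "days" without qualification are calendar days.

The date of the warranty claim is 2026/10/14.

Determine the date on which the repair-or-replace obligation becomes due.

The last day of the inspection period: 2026/10/14 + 45 days = 2026/11/28.
From Saturday, 2026/11/28, 12 business days (Nov 30, Dec 1, Dec 2, Dec 3, …, Dec 11, Dec 14, Dec 15, skipping weekends) brings us to Tuesday, 2026/12/15, which is the date on which the repair-or-replace obligation becomes due.

2026/12/15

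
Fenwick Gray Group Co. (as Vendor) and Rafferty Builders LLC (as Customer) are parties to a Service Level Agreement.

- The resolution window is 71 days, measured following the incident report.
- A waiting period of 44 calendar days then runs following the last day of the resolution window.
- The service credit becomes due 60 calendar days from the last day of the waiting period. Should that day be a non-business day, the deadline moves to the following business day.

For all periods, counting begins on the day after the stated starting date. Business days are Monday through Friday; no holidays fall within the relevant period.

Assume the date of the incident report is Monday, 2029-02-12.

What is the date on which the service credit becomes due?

2029-08-06

Adding 71 calendar days to 2029-02-12 gives 2029-04-24, which is the last day of the resolution window.
Adding 44 calendar days to 2029-04-24 gives 2029-06-07, which is the last day of the waiting period.
The date on which the service credit becomes due: 60 calendar days after 2029-06-07 is 2029-08-06. 2029-08-06 is a Monday, so no roll-forward applies.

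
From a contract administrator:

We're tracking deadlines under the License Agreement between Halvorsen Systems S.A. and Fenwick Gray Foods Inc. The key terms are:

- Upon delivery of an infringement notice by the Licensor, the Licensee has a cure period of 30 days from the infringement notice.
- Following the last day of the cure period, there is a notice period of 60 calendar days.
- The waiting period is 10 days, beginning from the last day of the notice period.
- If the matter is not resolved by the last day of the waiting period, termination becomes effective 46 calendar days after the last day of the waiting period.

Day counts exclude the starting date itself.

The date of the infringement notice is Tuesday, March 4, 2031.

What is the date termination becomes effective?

July 28, 2031

The last day of the cure period: March 4, 2031 + 30 days = April 3, 2031.
Adding 60 calendar days to April 3, 2031 gives June 2, 2031, which is the last day of the notice period.
The last day of the waiting period: June 2, 2031 + 10 days = June 12, 2031.
The date termination becomes effective: June 12, 2031 + 46 days = July 28, 2031.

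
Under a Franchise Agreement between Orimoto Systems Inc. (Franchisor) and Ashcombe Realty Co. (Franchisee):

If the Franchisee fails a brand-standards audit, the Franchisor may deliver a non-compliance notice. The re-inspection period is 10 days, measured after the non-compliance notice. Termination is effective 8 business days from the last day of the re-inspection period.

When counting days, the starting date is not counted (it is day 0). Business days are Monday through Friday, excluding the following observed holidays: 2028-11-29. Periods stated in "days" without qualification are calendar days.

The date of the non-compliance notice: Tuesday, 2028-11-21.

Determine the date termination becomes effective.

2028-12-13

Adding 10 calendar days to 2028-11-21 gives 2028-12-01, which is the last day of the re-inspection period.
The date termination becomes effective: 8 business days after Friday, 2028-12-01, skipping weekends — Dec 4, Dec 5, Dec 6, Dec 7, Dec 8, Dec 11, Dec 12, Dec 13 — lands on Wednesday, 2028-12-13.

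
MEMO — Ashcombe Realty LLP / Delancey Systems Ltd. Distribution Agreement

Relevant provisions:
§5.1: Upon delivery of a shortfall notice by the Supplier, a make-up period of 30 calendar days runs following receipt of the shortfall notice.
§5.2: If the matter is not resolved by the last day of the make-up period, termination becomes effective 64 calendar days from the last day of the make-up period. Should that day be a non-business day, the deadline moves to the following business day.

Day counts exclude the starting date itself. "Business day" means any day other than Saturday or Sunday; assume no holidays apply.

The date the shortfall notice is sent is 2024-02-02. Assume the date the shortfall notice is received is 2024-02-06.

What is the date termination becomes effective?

2024-05-10

The last day of the make-up period: 30 calendar days after 2024-02-06 is 2024-03-07.
The date termination becomes effective: 2024-03-07 + 64 days = 2024-05-10. 2024-05-10 is a Friday, so no roll-forward applies.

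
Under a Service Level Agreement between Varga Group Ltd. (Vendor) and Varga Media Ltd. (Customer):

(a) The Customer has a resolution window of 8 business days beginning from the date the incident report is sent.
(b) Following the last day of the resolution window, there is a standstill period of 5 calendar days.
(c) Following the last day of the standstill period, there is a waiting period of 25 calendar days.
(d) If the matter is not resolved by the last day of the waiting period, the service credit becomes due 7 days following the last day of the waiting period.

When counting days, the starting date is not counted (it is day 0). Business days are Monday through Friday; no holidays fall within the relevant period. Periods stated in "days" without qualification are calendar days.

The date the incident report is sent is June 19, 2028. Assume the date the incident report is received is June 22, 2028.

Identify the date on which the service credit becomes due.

August 5, 2028

From Monday, June 19, 2028, 8 business days (Jun 20, Jun 21, Jun 22, Jun 23, Jun 26, Jun 27, Jun 28, Jun 29, skipping weekends) brings us to Thursday, June 29, 2028, which is the last day of the resolution window.
Adding 5 calendar days to June 29, 2028 gives July 4, 2028, which is the last day of the standstill period.
The last day of the waiting period: 25 calendar days after July 4, 2028 is July 29, 2028.
The date on which the service credit becomes due: 7 calendar days after July 29, 2028 is August 5, 2028.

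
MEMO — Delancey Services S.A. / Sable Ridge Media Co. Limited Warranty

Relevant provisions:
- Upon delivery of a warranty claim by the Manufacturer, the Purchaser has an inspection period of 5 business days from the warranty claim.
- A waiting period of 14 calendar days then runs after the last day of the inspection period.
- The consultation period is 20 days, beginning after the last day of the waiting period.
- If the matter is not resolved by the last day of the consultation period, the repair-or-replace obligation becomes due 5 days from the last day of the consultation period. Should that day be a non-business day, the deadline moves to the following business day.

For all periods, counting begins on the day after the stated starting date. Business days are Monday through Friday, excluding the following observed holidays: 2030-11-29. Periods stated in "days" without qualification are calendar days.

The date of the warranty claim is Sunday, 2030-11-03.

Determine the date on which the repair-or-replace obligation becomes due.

2030-12-17

The last day of the inspection period: 5 business days after Sunday, 2030-11-03, skipping weekends — Nov 4, Nov 5, Nov 6, Nov 7, Nov 8 — lands on Friday, 2030-11-08.
Adding 14 calendar days to 2030-11-08 gives 2030-11-22, which is the last day of the waiting period.
The last day of the consultation period: 2030-11-22 + 20 days = 2030-12-12.
The date on which the repair-or-replace obligation becomes due: 5 calendar days after 2030-12-12 is 2030-12-17. 2030-12-17 is a Tuesday and is not a listed holiday, so no roll-forward applies.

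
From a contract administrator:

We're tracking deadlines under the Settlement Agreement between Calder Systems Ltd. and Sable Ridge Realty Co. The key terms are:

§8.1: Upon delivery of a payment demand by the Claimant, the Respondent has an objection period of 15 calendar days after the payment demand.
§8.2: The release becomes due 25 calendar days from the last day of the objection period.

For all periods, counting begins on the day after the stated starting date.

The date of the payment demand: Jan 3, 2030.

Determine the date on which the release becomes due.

The last day of the objection period: Jan 3, 2030 + 15 days = Jan 18, 2030.
The date on which the release becomes due: Jan 18, 2030 + 25 days = Feb 12, 2030.

Feb 12, 2030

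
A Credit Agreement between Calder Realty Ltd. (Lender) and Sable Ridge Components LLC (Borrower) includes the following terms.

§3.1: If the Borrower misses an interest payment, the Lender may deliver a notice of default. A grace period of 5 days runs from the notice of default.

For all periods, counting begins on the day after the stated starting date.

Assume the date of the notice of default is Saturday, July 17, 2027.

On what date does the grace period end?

The last day of the grace period: July 17, 2027 + 5 days = July 22, 2027.

July 22, 2027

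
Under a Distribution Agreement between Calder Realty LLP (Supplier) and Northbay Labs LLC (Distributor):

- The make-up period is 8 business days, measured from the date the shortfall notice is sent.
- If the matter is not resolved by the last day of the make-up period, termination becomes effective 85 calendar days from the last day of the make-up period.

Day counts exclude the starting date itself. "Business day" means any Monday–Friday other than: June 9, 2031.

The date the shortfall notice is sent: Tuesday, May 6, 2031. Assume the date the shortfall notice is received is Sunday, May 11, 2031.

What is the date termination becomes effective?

The last day of the make-up period: counting 8 business days from Tuesday, May 6, 2031 (May 7, May 8, May 9, May 12, May 13, May 14, May 15, May 16, skipping weekends) reaches Friday, May 16, 2031.
Adding 85 calendar days to May 16, 2031 gives August 9, 2031, which is the date termination becomes effective.

August 9, 2031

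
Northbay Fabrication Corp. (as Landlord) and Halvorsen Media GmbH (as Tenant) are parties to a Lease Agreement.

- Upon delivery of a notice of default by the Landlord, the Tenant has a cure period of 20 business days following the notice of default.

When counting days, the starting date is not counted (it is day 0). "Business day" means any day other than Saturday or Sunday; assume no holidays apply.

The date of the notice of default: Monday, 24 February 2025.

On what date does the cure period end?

The last day of the cure period: 20 business days after Monday, 24 February 2025, skipping weekends — Feb 25, Feb 26, Feb 27, Feb 28, …, Mar 20, Mar 21, Mar 24 — lands on Monday, 24 March 2025.

24 March 2025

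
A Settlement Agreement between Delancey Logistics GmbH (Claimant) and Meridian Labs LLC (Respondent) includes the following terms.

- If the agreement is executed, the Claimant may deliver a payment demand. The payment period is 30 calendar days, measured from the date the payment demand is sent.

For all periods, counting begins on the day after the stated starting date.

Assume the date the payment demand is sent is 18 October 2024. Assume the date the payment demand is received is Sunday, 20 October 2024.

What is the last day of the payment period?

17 November 2024

The last day of the payment period: 30 calendar days after 18 October 2024 is 17 November 2024.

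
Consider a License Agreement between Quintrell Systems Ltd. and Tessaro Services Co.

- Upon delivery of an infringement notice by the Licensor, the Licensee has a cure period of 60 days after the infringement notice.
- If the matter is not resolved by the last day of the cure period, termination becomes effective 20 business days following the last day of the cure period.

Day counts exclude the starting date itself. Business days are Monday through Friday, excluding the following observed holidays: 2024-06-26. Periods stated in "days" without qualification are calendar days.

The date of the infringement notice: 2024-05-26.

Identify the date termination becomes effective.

2024-08-22

The last day of the cure period: 60 calendar days after 2024-05-26 is 2024-07-25.
The date termination becomes effective: counting 20 business days from Thursday, 2024-07-25 (Jul 26, Jul 29, Jul 30, Jul 31, …, Aug 20, Aug 21, Aug 22, skipping weekends) reaches Thursday, 2024-08-22.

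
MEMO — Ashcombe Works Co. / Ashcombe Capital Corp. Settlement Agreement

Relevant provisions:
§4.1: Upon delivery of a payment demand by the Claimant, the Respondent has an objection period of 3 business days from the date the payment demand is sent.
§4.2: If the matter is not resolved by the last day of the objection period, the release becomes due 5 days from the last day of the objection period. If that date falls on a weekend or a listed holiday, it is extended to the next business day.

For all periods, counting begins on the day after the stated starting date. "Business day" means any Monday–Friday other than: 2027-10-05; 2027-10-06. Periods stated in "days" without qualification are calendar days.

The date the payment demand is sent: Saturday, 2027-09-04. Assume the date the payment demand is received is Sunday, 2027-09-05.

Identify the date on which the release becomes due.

The last day of the objection period: counting 3 business days from Saturday, 2027-09-04 (Sep 6, Sep 7, Sep 8, skipping weekends) reaches Wednesday, 2027-09-08.
The date on which the release becomes due: 2027-09-08 + 5 days = 2027-09-13. 2027-09-13 is a Monday and is not a listed holiday, so no roll-forward applies.

2027-09-13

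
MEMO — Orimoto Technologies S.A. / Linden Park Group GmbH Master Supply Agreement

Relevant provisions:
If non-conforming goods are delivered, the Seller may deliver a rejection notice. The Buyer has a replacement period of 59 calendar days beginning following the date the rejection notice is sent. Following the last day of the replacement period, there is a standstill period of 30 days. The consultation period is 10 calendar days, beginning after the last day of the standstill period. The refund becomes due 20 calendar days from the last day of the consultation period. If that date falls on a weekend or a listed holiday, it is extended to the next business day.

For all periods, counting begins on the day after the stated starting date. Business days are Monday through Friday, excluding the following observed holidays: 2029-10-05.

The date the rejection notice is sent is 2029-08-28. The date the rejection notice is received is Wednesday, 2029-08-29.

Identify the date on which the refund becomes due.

2029-12-25

The last day of the replacement period: 2029-08-28 + 59 days = 2029-10-26.
The last day of the standstill period: 30 calendar days after 2029-10-26 is 2029-11-25.
The last day of the consultation period: 2029-11-25 + 10 days = 2029-12-05.
The date on which the refund becomes due: 2029-12-05 + 20 days = 2029-12-25. 2029-12-25 is a Tuesday and is not a listed holiday, so no roll-forward applies.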